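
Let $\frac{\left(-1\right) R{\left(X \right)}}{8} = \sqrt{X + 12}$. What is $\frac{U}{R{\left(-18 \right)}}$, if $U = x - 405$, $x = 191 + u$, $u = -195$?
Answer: $- \frac{409 i \sqrt{6}}{48} \approx - 20.872 i$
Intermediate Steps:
$R{\left(X \right)} = - 8 \sqrt{12 + X}$ ($R{\left(X \right)} = - 8 \sqrt{X + 12} = - 8 \sqrt{12 + X}$)
$x = -4$ ($x = 191 - 195 = -4$)
$U = -409$ ($U = -4 - 405 = -409$)
$\frac{U}{R{\left(-18 \right)}} = - \frac{409}{\left(-8\right) \sqrt{12 - 18}} = - \frac{409}{\left(-8\right) \sqrt{-6}} = - \frac{409}{\left(-8\right) i \sqrt{6}} = - 409 \frac{i \sqrt{6}}{48} = - \frac{409 i \sqrt{6}}{48}$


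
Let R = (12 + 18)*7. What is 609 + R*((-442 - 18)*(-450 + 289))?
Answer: 15553209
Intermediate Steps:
R = 210 (R = 30*7 = 210)
609 + R*((-442 - 18)*(-450 + 289)) = 609 + 210*((-442 - 18)*(-450 + 289)) = 609 + 210*(-460*(-161)) = 609 + 210*74060 = 609 + 15552600 = 15553209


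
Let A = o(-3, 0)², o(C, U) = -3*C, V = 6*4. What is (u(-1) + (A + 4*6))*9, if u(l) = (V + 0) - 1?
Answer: 1152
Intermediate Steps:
V = 24
u(l) = 23 (u(l) = (24 + 0) - 1 = 24 - 1 = 23)
A = 81 (A = (-3*(-3))² = 9² = 81)
(u(-1) + (A + 4*6))*9 = (23 + (81 + 4*6))*9 = (23 + (81 + 24))*9 = (23 + 105)*9 = 128*9 = 1152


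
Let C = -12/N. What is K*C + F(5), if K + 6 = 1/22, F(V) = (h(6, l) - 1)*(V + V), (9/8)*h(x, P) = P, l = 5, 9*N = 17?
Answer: 121636/1683 ≈ 72.273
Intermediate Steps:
N = 17/9 (N = (⅑)*17 = 17/9 ≈ 1.8889)
h(x, P) = 8*P/9
F(V) = 62*V/9 (F(V) = ((8/9)*5 - 1)*(V + V) = (40/9 - 1)*(2*V) = 31*(2*V)/9 = 62*V/9)
K = -131/22 (K = -6 + 1/22 = -131/22 ≈ -5.9545)
C = -108/17 (C = -12/17/9 = -12*9/17 = -108/17 ≈ -6.3529)
K*C + F(5) = -131/22*(-108/17) + (62/9)*5 = 7074/187 + 310/9 = 121636/1683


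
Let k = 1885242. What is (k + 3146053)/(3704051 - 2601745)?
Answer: 5031295/1102306 ≈ 4.5643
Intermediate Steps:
(k + 3146053)/(3704051 - 2601745) = (1885242 + 3146053)/(3704051 - 2601745) = 5031295/1102306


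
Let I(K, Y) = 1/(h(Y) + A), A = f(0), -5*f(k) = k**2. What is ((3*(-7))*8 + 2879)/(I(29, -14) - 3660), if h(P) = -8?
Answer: -21688/29281 ≈ -0.74069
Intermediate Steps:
f(k) = -k**2/5
A = 0 (A = -1/5*0**2 = -1/5*0 = 0)
I(K, Y) = -1/8 (I(K, Y) = 1/(-8 + 0) = 1/(-8) = -1/8)
((3*(-7))*8 + 2879)/(I(29, -14) - 3660) = ((3*(-7))*8 + 2879)/(-1/8 - 3660) = (-21*8 + 2879)/(-29281/8) = (-168 + 2879)*(-8/29281) = 2711*(-8/29281) = -21688/29281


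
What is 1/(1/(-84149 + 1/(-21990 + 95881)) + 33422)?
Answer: 6217853758/207813108225985 ≈ 2.9920e-5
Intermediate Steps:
1/(1/(-84149 + 1/(-21990 + 95881)) + 33422) = 1/(1/(-84149 + 1/73891) + 33422) = 1/(1/(-6217853758/73891) + 33422) = 1/(-73891/6217853758 + 33422) = 1/(207813108225985/6217853758) = 6217853758/207813108225985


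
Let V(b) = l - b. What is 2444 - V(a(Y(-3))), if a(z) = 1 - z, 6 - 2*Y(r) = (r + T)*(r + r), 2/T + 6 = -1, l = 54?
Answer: 16785/7 ≈ 2397.9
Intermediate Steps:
T = -2/7 (T = 2/(-6 - 1) = 2/(-7) = 2*(-⅐) = -2/7 ≈ -0.28571)
Y(r) = 3 - r*(-2/7 + r) (Y(r) = 3 - (r - 2/7)*(r + r)/2 = 3 - (-2/7 + r)*2*r/2 = 3 - r*(-2/7 + r))
V(b) = 54 - b
2444 - V(a(Y(-3))) = 2444 - (54 - (1 - (3 - 1*(-3)² + (2/7)*(-3)))) = 2444 - (54 - (1 - (3 - 1*9 - 6/7))) = 2444 - (54 - (1 - (3 - 9 - 6/7))) = 2444 - (54 - (1 - 1*(-48/7))) = 2444 - (54 - (1 + 48/7)) = 2444 - (54 - 1*55/7) = 2444 - (54 - 55/7) = 2444 - 1*323/7 = 2444 - 323/7 = 16785/7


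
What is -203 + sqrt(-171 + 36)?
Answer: -203 + 3*I*sqrt(15) ≈ -203.0 + 11.619*I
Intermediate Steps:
-203 + sqrt(-171 + 36) = -203 + sqrt(-135) = -203 + 3*I*sqrt(15)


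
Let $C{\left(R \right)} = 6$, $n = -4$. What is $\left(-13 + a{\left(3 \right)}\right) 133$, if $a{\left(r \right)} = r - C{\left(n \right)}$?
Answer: $-2128$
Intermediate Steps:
$a{\left(r \right)} = -6 + r$ ($a{\left(r \right)} = r - 6 = -6 + r$)
$\left(-13 + a{\left(3 \right)}\right) 133 = \left(-13 + \left(-6 + 3\right)\right) 133 = \left(-13 - 3\right) 133 = \left(-16\right) 133 = -2128$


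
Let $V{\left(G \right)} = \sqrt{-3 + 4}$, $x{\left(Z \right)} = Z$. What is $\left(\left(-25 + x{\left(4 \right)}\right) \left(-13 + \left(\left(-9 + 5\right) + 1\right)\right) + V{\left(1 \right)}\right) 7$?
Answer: $2359$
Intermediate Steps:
$V{\left(G \right)} = 1$ ($V{\left(G \right)} = \sqrt{1} = 1$)
$\left(\left(-25 + x{\left(4 \right)}\right) \left(-13 + \left(\left(-9 + 5\right) + 1\right)\right) + V{\left(1 \right)}\right) 7 = \left(\left(-25 + 4\right) \left(-13 + \left(\left(-9 + 5\right) + 1\right)\right) + 1\right) 7 = \left(- 21 \left(-13 + \left(-4 + 1\right)\right) + 1\right) 7 = \left(- 21 \left(-13 - 3\right) + 1\right) 7 = \left(\left(-21\right) \left(-16\right) + 1\right) 7 = \left(336 + 1\right) 7 = 337 \cdot 7 = 2359$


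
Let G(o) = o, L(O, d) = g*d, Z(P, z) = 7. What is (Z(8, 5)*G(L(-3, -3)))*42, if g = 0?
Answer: 0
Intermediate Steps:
L(O, d) = 0 (L(O, d) = 0*d = 0)
(Z(8, 5)*G(L(-3, -3)))*42 = (7*0)*42 = 0*42 = 0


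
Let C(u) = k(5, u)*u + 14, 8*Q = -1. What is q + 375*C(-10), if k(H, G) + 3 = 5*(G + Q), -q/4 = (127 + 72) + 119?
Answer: 820287/4 ≈ 2.0507e+5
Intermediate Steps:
Q = -⅛ (Q = (⅛)*(-1) = -⅛ ≈ -0.12500)
q = -1272 (q = -4*((127 + 72) + 119) = -4*(199 + 119) = -4*318 = -1272)
k(H, G) = -29/8 + 5*G (k(H, G) = -3 + 5*(G - ⅛) = -3 + 5*(-⅛ + G) = -3 + (-5/8 + 5*G) = -29/8 + 5*G)
C(u) = 14 + u*(-29/8 + 5*u) (C(u) = (-29/8 + 5*u)*u + 14 = u*(-29/8 + 5*u) + 14 = 14 + u*(-29/8 + 5*u))
q + 375*C(-10) = -1272 + 375*(14 + (⅛)*(-10)*(-29 + 40*(-10))) = -1272 + 375*(14 + (⅛)*(-10)*(-29 - 400)) = -1272 + 375*(14 + (⅛)*(-10)*(-429)) = -1272 + 375*(14 + 2145/4) = -1272 + 375*(2201/4) = -1272 + 825375/4 = 820287/4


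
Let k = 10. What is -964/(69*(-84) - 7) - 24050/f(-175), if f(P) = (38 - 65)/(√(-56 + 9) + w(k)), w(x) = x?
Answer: 1395647528/156681 + 24050*I*√47/27 ≈ 8907.6 + 6106.6*I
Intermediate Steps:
f(P) = -27/(10 + I*√47) (f(P) = (38 - 65)/(√(-56 + 9) + 10) = -27/(√(-47) + 10) = -27/(I*√47 + 10) = -27/(10 + I*√47))
-964/(69*(-84) - 7) - 24050/f(-175) = -964/(69*(-84) - 7) - 24050/(-90/49 + 9*I*√47/49) = -964/(-5796 - 7) - 24050/(-90/49 + 9*I*√47/49) = -964/(-5803) - 24050/(-90/49 + 9*I*√47/49) = -964*(-1/5803) - 24050/(-90/49 + 9*I*√47/49) = 964/5803 - 24050/(-90/49 + 9*I*√47/49)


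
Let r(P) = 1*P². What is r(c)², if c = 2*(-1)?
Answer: 16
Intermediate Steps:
c = -2
r(P) = P²
r(c)² = ((-2)²)² = 4² = 16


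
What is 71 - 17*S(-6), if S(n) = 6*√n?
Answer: 71 - 102*I*√6 ≈ 71.0 - 249.85*I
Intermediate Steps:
71 - 17*S(-6) = 71 - 102*√(-6) = 71 - 102*I*√6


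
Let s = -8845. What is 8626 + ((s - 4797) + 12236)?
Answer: 7220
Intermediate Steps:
8626 + ((s - 4797) + 12236) = 8626 + ((-8845 - 4797) + 12236) = 8626 + (-13642 + 12236) = 8626 - 1406 = 7220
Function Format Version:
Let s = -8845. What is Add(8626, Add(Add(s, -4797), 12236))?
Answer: 7220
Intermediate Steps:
Add(8626, Add(Add(s, -4797), 12236)) = Add(8626, Add(Add(-8845, -4797), 12236)) = Add(8626, Add(-13642, 12236)) = Add(8626, -1406) = 7220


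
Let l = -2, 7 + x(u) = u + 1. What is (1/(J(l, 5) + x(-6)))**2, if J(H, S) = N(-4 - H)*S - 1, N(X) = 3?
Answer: 1/4 ≈ 0.25000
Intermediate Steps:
x(u) = -6 + u (x(u) = -7 + (u + 1) = -7 + (1 + u) = -6 + u)
J(H, S) = -1 + 3*S (J(H, S) = 3*S - 1 = -1 + 3*S)
(1/(J(l, 5) + x(-6)))**2 = (1/((-1 + 3*5) + (-6 - 6)))**2 = (1/((-1 + 15) - 12))**2 = (1/(14 - 12))**2 = (1/2)**2 = 1/4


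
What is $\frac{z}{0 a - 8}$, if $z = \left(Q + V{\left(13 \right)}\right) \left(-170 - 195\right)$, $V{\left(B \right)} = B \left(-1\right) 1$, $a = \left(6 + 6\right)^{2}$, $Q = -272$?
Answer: $- \frac{104025}{8} \approx -13003.0$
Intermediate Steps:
$a = 144$ ($a = 12^{2} = 144$)
$V{\left(B \right)} = - B$ ($V{\left(B \right)} = - B 1 = - B$)
$z = 104025$ ($z = \left(-272 - 13\right) \left(-170 - 195\right) = \left(-272 - 13\right) \left(-365\right) = \left(-285\right) \left(-365\right) = 104025$)
$\frac{z}{0 a - 8} = \frac{104025}{0 \cdot 144 - 8} = \frac{104025}{0 - 8} = \frac{104025}{-8} = 104025 \left(- \frac{1}{8}\right) = - \frac{104025}{8}$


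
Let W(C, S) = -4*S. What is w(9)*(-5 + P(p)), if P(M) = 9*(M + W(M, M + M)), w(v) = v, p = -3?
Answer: 1656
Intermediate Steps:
P(M) = -63*M (P(M) = 9*(M - 4*(M + M)) = 9*(M - 8*M) = 9*(-7*M) = -63*M)
w(9)*(-5 + P(p)) = 9*(-5 - 63*(-3)) = 9*(-5 + 189) = 9*184 = 1656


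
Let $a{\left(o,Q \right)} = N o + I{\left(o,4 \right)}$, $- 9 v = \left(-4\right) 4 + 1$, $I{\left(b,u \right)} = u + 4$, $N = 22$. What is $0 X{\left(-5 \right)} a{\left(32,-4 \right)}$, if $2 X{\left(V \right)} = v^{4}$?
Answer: $0$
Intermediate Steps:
$I{\left(b,u \right)} = 4 + u$
$v = \frac{5}{3}$ ($v = - \frac{\left(-4\right) 4 + 1}{9} = - \frac{-16 + 1}{9} = \left(- \frac{1}{9}\right) \left(-15\right) = \frac{5}{3} \approx 1.6667$)
$X{\left(V \right)} = \frac{625}{162}$ ($X{\left(V \right)} = \frac{\left(\frac{5}{3}\right)^{4}}{2} = \frac{1}{2} \cdot \frac{625}{81} = \frac{625}{162}$)
$a{\left(o,Q \right)} = 8 + 22 o$ ($a{\left(o,Q \right)} = 22 o + \left(4 + 4\right) = 22 o + 8 = 8 + 22 o$)
$0 X{\left(-5 \right)} a{\left(32,-4 \right)} = 0 \cdot \frac{625}{162} \left(8 + 22 \cdot 32\right) = 0 \left(8 + 704\right) = 0 \cdot 712 = 0$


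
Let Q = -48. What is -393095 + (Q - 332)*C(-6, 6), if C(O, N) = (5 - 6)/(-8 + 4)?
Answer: -393190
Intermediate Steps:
C(O, N) = 1/4 (C(O, N) = -1/(-4) = -1*(-1/4) = 1/4)
-393095 + (Q - 332)*C(-6, 6) = -393095 + (-48 - 332)*(1/4) = -393095 - 380*1/4 = -393095 - 95 = -393190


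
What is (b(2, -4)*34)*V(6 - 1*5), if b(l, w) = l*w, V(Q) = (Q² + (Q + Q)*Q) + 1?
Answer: -1088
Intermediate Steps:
V(Q) = 1 + 3*Q² (V(Q) = (Q² + (2*Q)*Q) + 1 = (Q² + 2*Q²) + 1 = 3*Q² + 1 = 1 + 3*Q²)
(b(2, -4)*34)*V(6 - 1*5) = ((2*(-4))*34)*(1 + 3*(6 - 1*5)²) = (-8*34)*(1 + 3*(6 - 5)²) = -272*(1 + 3*1²) = -272*(1 + 3*1) = -272*(1 + 3) = -272*4 = -1088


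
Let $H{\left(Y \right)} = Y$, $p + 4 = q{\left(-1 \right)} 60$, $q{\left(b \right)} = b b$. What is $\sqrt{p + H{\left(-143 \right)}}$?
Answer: $i \sqrt{87} \approx 9.3274 i$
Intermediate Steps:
$q{\left(b \right)} = b^{2}$
$p = 56$ ($p = -4 + \left(-1\right)^{2} \cdot 60 = -4 + 1 \cdot 60 = -4 + 60 = 56$)
$\sqrt{p + H{\left(-143 \right)}} = \sqrt{56 - 143} = \sqrt{-87} = i \sqrt{87}$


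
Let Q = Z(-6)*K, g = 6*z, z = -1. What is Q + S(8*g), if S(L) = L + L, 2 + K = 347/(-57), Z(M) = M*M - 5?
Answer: -19763/57 ≈ -346.72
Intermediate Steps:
g = -6 (g = 6*(-1) = -6)
Z(M) = -5 + M² (Z(M) = M² - 5 = -5 + M²)
K = -461/57 (K = -2 + 347/(-57) = -2 + 347*(-1/57) = -2 - 347/57 = -461/57 ≈ -8.0877)
Q = -14291/57 (Q = (-5 + (-6)²)*(-461/57) = (-5 + 36)*(-461/57) = 31*(-461/57) = -14291/57 ≈ -250.72)
S(L) = 2*L
Q + S(8*g) = -14291/57 + 2*(8*(-6)) = -14291/57 + 2*(-48) = -14291/57 - 96 = -19763/57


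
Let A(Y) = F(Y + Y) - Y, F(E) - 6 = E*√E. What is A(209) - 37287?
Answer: -37490 + 418*√418 ≈ -28944.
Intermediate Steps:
F(E) = 6 + E^(3/2) (F(E) = 6 + E*√E = 6 + E^(3/2))
A(Y) = 6 - Y + 2*√2*Y^(3/2) (A(Y) = (6 + (Y + Y)^(3/2)) - Y = (6 + (2*Y)^(3/2)) - Y = (6 + 2*√2*Y^(3/2)) - Y = 6 - Y + 2*√2*Y^(3/2))
A(209) - 37287 = (6 - 1*209 + 2*√2*209^(3/2)) - 37287 = (6 - 209 + 2*√2*(209*√209)) - 37287 = (6 - 209 + 418*√418) - 37287 = (-203 + 418*√418) - 37287 = -37490 + 418*√418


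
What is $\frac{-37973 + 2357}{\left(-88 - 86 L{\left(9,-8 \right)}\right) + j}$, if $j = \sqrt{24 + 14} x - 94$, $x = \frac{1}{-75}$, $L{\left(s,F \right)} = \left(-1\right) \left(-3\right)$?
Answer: $\frac{44074800000}{544499981} - \frac{1335600 \sqrt{38}}{544499981} \approx 80.93$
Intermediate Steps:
$L{\left(s,F \right)} = 3$
$x = - \frac{1}{75} \approx -0.013333$
$j = -94 - \frac{\sqrt{38}}{75}$ ($j = \sqrt{24 + 14} \left(- \frac{1}{75}\right) - 94 = \sqrt{38} \left(- \frac{1}{75}\right) - 94 = - \frac{\sqrt{38}}{75} - 94 = -94 - \frac{\sqrt{38}}{75} \approx -94.082$)
$\frac{-37973 + 2357}{\left(-88 - 86 L{\left(9,-8 \right)}\right) + j} = \frac{-37973 + 2357}{\left(-88 - 258\right) - \left(94 + \frac{\sqrt{38}}{75}\right)} = - \frac{35616}{\left(-88 - 258\right) - \left(94 + \frac{\sqrt{38}}{75}\right)} = - \frac{35616}{-346 - \left(94 + \frac{\sqrt{38}}{75}\right)} = - \frac{35616}{-440 - \frac{\sqrt{38}}{75}}$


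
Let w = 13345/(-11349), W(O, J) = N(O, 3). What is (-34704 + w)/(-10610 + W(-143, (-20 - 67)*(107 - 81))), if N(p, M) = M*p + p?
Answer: 393869041/126904518 ≈ 3.1037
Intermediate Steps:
N(p, M) = p + M*p
W(O, J) = 4*O (W(O, J) = O*(1 + 3) = O*4 = 4*O)
w = -13345/11349 (w = 13345*(-1/11349) = -13345/11349 ≈ -1.1759)
(-34704 + w)/(-10610 + W(-143, (-20 - 67)*(107 - 81))) = (-34704 - 13345/11349)/(-10610 + 4*(-143)) = -393869041/(11349*(-10610 - 572)) = -393869041/11349/(-11182) = -393869041/11349*(-1/11182) = 393869041/126904518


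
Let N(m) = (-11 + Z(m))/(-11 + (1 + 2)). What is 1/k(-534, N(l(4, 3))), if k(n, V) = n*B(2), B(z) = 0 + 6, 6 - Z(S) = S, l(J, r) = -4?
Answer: -1/3204 ≈ -0.00031211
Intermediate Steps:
Z(S) = 6 - S
N(m) = 5/8 + m/8 (N(m) = (-11 + (6 - m))/(-11 + (1 + 2)) = (-5 - m)/(-11 + 3) = (-5 - m)/(-8) = (-5 - m)*(-⅛) = 5/8 + m/8)
B(z) = 6
k(n, V) = 6*n (k(n, V) = n*6 = 6*n)
1/k(-534, N(l(4, 3))) = 1/(6*(-534)) = 1/(-3204) = -1/3204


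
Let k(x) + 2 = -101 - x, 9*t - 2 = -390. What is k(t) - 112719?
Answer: -1015010/9 ≈ -1.1278e+5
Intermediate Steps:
t = -388/9 (t = 2/9 + (⅑)*(-390) = 2/9 - 130/3 = -388/9 ≈ -43.111)
k(x) = -103 - x (k(x) = -2 + (-101 - x) = -103 - x)
k(t) - 112719 = (-103 - 1*(-388/9)) - 112719 = (-103 + 388/9) - 112719 = -539/9 - 112719 = -1015010/9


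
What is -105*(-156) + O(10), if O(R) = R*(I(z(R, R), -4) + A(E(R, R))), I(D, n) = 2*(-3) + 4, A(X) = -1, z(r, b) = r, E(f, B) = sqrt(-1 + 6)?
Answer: 16350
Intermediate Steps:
E(f, B) = sqrt(5)
I(D, n) = -2 (I(D, n) = -6 + 4 = -2)
O(R) = -3*R (O(R) = R*(-2 - 1) = R*(-3) = -3*R)
-105*(-156) + O(10) = -105*(-156) - 3*10 = 16380 - 30 = 16350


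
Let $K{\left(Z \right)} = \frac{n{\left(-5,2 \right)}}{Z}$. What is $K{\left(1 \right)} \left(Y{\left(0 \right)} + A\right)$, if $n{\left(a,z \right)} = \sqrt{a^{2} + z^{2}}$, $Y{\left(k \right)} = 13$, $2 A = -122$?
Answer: $- 48 \sqrt{29} \approx -258.49$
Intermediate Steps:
$A = -61$ ($A = \frac{1}{2} \left(-122\right) = -61$)
$K{\left(Z \right)} = \frac{\sqrt{29}}{Z}$ ($K{\left(Z \right)} = \frac{\sqrt{\left(-5\right)^{2} + 2^{2}}}{Z} = \frac{\sqrt{25 + 4}}{Z} = \frac{\sqrt{29}}{Z}$)
$K{\left(1 \right)} \left(Y{\left(0 \right)} + A\right) = \frac{\sqrt{29}}{1} \left(13 - 61\right) = \sqrt{29} \cdot 1 \left(-48\right) = \sqrt{29} \left(-48\right) = - 48 \sqrt{29}$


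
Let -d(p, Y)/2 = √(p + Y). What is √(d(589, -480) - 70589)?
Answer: √(-70589 - 2*√109) ≈ 265.73*I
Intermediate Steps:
d(p, Y) = -2*√(Y + p) (d(p, Y) = -2*√(p + Y) = -2*√(Y + p))
√(d(589, -480) - 70589) = √(-2*√(-480 + 589) - 70589) = √(-2*√109 - 70589) = √(-70589 - 2*√109)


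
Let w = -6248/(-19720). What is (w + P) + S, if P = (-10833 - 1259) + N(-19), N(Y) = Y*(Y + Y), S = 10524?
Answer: -2084609/2465 ≈ -845.68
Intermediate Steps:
w = 781/2465 (w = -6248*(-1/19720) = 781/2465 ≈ 0.31684)
N(Y) = 2*Y² (N(Y) = Y*(2*Y) = 2*Y²)
P = -11370 (P = (-10833 - 1259) + 2*(-19)² = -12092 + 2*361 = -12092 + 722 = -11370)
(w + P) + S = (781/2465 - 11370) + 10524 = -28026269/2465 + 10524 = -2084609/2465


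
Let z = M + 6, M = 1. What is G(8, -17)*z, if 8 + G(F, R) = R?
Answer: -175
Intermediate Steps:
G(F, R) = -8 + R
z = 7 (z = 1 + 6 = 7)
G(8, -17)*z = (-8 - 17)*7 = -25*7 = -175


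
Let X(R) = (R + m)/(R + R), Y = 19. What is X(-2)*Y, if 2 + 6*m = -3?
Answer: 323/24 ≈ 13.458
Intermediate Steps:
m = -⅚ (m = -⅓ + (⅙)*(-3) = -⅓ - ½ = -⅚ ≈ -0.83333)
X(R) = (-⅚ + R)/(2*R) (X(R) = (R - ⅚)/(R + R) = (-⅚ + R)/((2*R)) = (-⅚ + R)*(1/(2*R)) = (-⅚ + R)/(2*R))
X(-2)*Y = ((1/12)*(-5 + 6*(-2))/(-2))*19 = ((1/12)*(-½)*(-5 - 12))*19 = ((1/12)*(-½)*(-17))*19 = (17/24)*19 = 323/24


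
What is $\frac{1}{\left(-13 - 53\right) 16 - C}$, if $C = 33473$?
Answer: $- \frac{1}{34529} \approx -2.8961 \cdot 10^{-5}$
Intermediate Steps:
$\frac{1}{\left(-13 - 53\right) 16 - C} = \frac{1}{\left(-13 - 53\right) 16 - 33473} = \frac{1}{\left(-66\right) 16 - 33473} = \frac{1}{-1056 - 33473} = \frac{1}{-34529} = - \frac{1}{34529}$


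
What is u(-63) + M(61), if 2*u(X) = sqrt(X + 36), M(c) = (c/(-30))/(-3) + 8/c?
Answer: 4441/5490 + 3*I*sqrt(3)/2 ≈ 0.80893 + 2.5981*I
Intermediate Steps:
M(c) = 8/c + c/90 (M(c) = (c*(-1/30))*(-1/3) + 8/c = -c/30*(-1/3) + 8/c = c/90 + 8/c = 8/c + c/90)
u(X) = sqrt(36 + X)/2 (u(X) = sqrt(X + 36)/2 = sqrt(36 + X)/2)
u(-63) + M(61) = sqrt(36 - 63)/2 + (8/61 + (1/90)*61) = sqrt(-27)/2 + (8*(1/61) + 61/90) = (3*I*sqrt(3))/2 + (8/61 + 61/90) = 3*I*sqrt(3)/2 + 4441/5490 = 4441/5490 + 3*I*sqrt(3)/2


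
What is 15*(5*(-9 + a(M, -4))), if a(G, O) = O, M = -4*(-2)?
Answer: -975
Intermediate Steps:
M = 8
15*(5*(-9 + a(M, -4))) = 15*(5*(-9 - 4)) = 15*(5*(-13)) = 15*(-65) = -975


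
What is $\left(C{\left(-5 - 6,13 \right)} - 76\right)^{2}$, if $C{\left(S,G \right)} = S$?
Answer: $7569$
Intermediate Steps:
$\left(C{\left(-5 - 6,13 \right)} - 76\right)^{2} = \left(\left(-5 - 6\right) - 76\right)^{2} = \left(-11 - 76\right)^{2} = \left(-87\right)^{2} = 7569$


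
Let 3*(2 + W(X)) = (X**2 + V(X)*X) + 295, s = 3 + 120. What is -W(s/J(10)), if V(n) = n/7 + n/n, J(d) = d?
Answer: -165971/1050 ≈ -158.07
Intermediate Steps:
s = 123
V(n) = 1 + n/7 (V(n) = n*(1/7) + 1 = n/7 + 1 = 1 + n/7)
W(X) = 289/3 + X**2/3 + X*(1 + X/7)/3 (W(X) = -2 + ((X**2 + (1 + X/7)*X) + 295)/3 = -2 + ((X**2 + X*(1 + X/7)) + 295)/3 = -2 + (295 + X**2 + X*(1 + X/7))/3 = -2 + (295/3 + X**2/3 + X*(1 + X/7)/3) = 289/3 + X**2/3 + X*(1 + X/7)/3)
-W(s/J(10)) = -(289/3 + (123/10)/3 + 8*(123/10)**2/21) = -(289/3 + (123*(1/10))/3 + 8*(123*(1/10))**2/21) = -(289/3 + (1/3)*(123/10) + 8*(123/10)**2/21) = -(289/3 + 41/10 + (8/21)*(15129/100)) = -(289/3 + 41/10 + 10086/175) = -1*165971/1050 = -165971/1050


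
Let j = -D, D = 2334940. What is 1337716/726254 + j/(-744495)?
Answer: 269168238818/54069247173 ≈ 4.9782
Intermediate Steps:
j = -2334940 (j = -1*2334940 = -2334940)
1337716/726254 + j/(-744495) = 1337716/726254 - 2334940/(-744495) = 1337716*(1/726254) - 2334940*(-1/744495) = 668858/363127 + 466988/148899 = 269168238818/54069247173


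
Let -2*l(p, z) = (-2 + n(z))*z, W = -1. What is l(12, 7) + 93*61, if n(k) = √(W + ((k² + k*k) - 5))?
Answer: 5680 - 7*√23 ≈ 5646.4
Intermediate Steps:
n(k) = √(-6 + 2*k²) (n(k) = √(-1 + ((k² + k*k) - 5)) = √(-1 + ((k² + k²) - 5)) = √(-1 + (2*k² - 5)) = √(-1 + (-5 + 2*k²)) = √(-6 + 2*k²))
l(p, z) = -z*(-2 + √(-6 + 2*z²))/2 (l(p, z) = -(-2 + √(-6 + 2*z²))*z/2 = -z*(-2 + √(-6 + 2*z²))/2)
l(12, 7) + 93*61 = (½)*7*(2 - √(-6 + 2*7²)) + 93*61 = (½)*7*(2 - √(-6 + 2*49)) + 5673 = (½)*7*(2 - √(-6 + 98)) + 5673 = (½)*7*(2 - √92) + 5673 = (½)*7*(2 - 2*√23) + 5673 = (7 - 7*√23) + 5673 = 5680 - 7*√23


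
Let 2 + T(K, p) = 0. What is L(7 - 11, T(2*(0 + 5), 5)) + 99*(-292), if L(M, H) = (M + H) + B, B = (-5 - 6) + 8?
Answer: -28917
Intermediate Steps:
T(K, p) = -2 (T(K, p) = -2 + 0 = -2)
B = -3 (B = -11 + 8 = -3)
L(M, H) = -3 + H + M (L(M, H) = (M + H) - 3 = (H + M) - 3 = -3 + H + M)
L(7 - 11, T(2*(0 + 5), 5)) + 99*(-292) = (-3 - 2 + (7 - 11)) + 99*(-292) = (-3 - 2 - 4) - 28908 = -9 - 28908 = -28917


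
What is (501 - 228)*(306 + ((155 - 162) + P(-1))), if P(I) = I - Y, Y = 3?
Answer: 80535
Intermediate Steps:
P(I) = -3 + I (P(I) = I - 1*3 = I - 3 = -3 + I)
(501 - 228)*(306 + ((155 - 162) + P(-1))) = (501 - 228)*(306 + ((155 - 162) + (-3 - 1))) = 273*(306 + (-7 - 4)) = 273*(306 - 11) = 273*295 = 80535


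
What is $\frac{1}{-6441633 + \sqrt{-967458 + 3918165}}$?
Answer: $- \frac{2147211}{13831544251994} - \frac{\sqrt{2950707}}{41494632755982} \approx -1.5528 \cdot 10^{-7}$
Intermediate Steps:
$\frac{1}{-6441633 + \sqrt{-967458 + 3918165}} = \frac{1}{-6441633 + \sqrt{2950707}}$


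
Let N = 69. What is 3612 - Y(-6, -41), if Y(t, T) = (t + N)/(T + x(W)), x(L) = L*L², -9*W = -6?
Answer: 567327/157 ≈ 3613.5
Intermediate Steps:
W = ⅔ (W = -⅑*(-6) = ⅔ ≈ 0.66667)
x(L) = L³
Y(t, T) = (69 + t)/(8/27 + T) (Y(t, T) = (t + 69)/(T + (⅔)³) = (69 + t)/(T + 8/27) = (69 + t)/(8/27 + T))
3612 - Y(-6, -41) = 3612 - 27*(69 - 6)/(8 + 27*(-41)) = 3612 - 27*63/(8 - 1107) = 3612 - 27*63/(-1099) = 3612 - 27*(-1)*63/1099 = 3612 - 1*(-243/157) = 3612 + 243/157 = 567327/157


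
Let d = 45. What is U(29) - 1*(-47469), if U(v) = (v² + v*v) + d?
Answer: 49196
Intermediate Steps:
U(v) = 45 + 2*v² (U(v) = (v² + v*v) + 45 = (v² + v²) + 45 = 2*v² + 45 = 45 + 2*v²)
U(29) - 1*(-47469) = (45 + 2*29²) - 1*(-47469) = (45 + 2*841) + 47469 = (45 + 1682) + 47469 = 1727 + 47469 = 49196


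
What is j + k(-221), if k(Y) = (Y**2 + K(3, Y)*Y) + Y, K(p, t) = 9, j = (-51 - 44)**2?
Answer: 55656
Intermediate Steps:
j = 9025 (j = (-95)**2 = 9025)
k(Y) = Y**2 + 10*Y (k(Y) = (Y**2 + 9*Y) + Y = Y**2 + 10*Y)
j + k(-221) = 9025 - 221*(10 - 221) = 9025 - 221*(-211) = 9025 + 46631 = 55656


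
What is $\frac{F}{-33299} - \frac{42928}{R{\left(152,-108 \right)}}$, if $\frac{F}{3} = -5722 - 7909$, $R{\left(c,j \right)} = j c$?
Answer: $\frac{131297435}{34164774} \approx 3.8431$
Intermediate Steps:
$R{\left(c,j \right)} = c j$
$F = -40893$ ($F = 3 \left(-5722 - 7909\right) = 3 \left(-13631\right) = -40893$)
$\frac{F}{-33299} - \frac{42928}{R{\left(152,-108 \right)}} = - \frac{40893}{-33299} - \frac{42928}{152 \left(-108\right)} = \left(-40893\right) \left(- \frac{1}{33299}\right) - \frac{42928}{-16416} = \frac{40893}{33299} - - \frac{2683}{1026} = \frac{40893}{33299} + \frac{2683}{1026} = \frac{131297435}{34164774}$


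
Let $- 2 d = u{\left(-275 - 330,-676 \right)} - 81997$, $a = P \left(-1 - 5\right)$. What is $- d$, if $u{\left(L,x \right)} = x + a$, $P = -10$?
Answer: $- \frac{82613}{2} \approx -41307.0$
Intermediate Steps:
$a = 60$ ($a = - 10 \left(-1 - 5\right) = \left(-10\right) \left(-6\right) = 60$)
$u{\left(L,x \right)} = 60 + x$ ($u{\left(L,x \right)} = x + 60 = 60 + x$)
$d = \frac{82613}{2}$ ($d = - \frac{\left(60 - 676\right) - 81997}{2} = - \frac{-616 - 81997}{2} = \left(- \frac{1}{2}\right) \left(-82613\right) = \frac{82613}{2} \approx 41307.0$)
$- d = \left(-1\right) \frac{82613}{2} = - \frac{82613}{2}$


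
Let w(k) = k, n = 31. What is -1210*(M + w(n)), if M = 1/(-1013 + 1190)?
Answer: -6640480/177 ≈ -37517.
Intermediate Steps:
M = 1/177 ≈ 0.0056497
-1210*(M + w(n)) = -1210*(1/177 + 31) = -1210*5488/177 = -6640480/177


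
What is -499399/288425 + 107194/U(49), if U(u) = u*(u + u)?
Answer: 14259657726/692508425 ≈ 20.591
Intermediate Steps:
U(u) = 2*u² (U(u) = u*(2*u) = 2*u²)
-499399/288425 + 107194/U(49) = -499399/288425 + 107194/((2*49²)) = -499399*1/288425 + 107194/((2*2401)) = -499399/288425 + 107194/4802 = -499399/288425 + 107194*(1/4802) = -499399/288425 + 53597/2401 = 14259657726/692508425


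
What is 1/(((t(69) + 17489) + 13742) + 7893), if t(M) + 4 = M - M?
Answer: 1/39120 ≈ 2.5562e-5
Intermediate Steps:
t(M) = -4 (t(M) = -4 + (M - M) = -4 + 0 = -4)
1/(((t(69) + 17489) + 13742) + 7893) = 1/(((-4 + 17489) + 13742) + 7893) = 1/((17485 + 13742) + 7893) = 1/(31227 + 7893) = 1/39120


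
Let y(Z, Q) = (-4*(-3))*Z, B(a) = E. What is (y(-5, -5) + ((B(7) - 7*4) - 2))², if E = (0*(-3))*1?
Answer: 8100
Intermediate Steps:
E = 0 (E = 0*1 = 0)
B(a) = 0
y(Z, Q) = 12*Z
(y(-5, -5) + ((B(7) - 7*4) - 2))² = (12*(-5) + ((0 - 7*4) - 2))² = (-60 + ((0 - 28) - 2))² = (-60 + (-28 - 2))² = (-60 - 30)² = (-90)² = 8100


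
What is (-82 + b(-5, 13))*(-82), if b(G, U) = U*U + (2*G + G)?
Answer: -5904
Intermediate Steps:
b(G, U) = U**2 + 3*G
(-82 + b(-5, 13))*(-82) = (-82 + (13**2 + 3*(-5)))*(-82) = (-82 + (169 - 15))*(-82) = (-82 + 154)*(-82) = 72*(-82) = -5904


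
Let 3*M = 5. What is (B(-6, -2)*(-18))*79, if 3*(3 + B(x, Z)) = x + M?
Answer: 6320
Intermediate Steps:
M = 5/3 (M = (1/3)*5 = 5/3 ≈ 1.6667)
B(x, Z) = -22/9 + x/3 (B(x, Z) = -3 + (x + 5/3)/3 = -3 + (5/3 + x)/3 = -3 + (5/9 + x/3) = -22/9 + x/3)
(B(-6, -2)*(-18))*79 = ((-22/9 + (1/3)*(-6))*(-18))*79 = ((-22/9 - 2)*(-18))*79 = -40/9*(-18)*79 = 80*79 = 6320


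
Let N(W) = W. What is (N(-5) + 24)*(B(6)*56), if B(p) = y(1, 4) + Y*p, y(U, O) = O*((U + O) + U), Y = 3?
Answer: 44688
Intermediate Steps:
y(U, O) = O*(O + 2*U) (y(U, O) = O*((O + U) + U) = O*(O + 2*U))
B(p) = 24 + 3*p (B(p) = 4*(4 + 2*1) + 3*p = 4*(4 + 2) + 3*p = 4*6 + 3*p = 24 + 3*p)
(N(-5) + 24)*(B(6)*56) = (-5 + 24)*((24 + 3*6)*56) = 19*((24 + 18)*56) = 19*(42*56) = 19*2352 = 44688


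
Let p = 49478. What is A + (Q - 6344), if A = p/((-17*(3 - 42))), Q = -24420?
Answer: -1565158/51 ≈ -30689.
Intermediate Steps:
A = 3806/51 (A = 49478/((-17*(3 - 42))) = 49478/((-17*(-39))) = 49478/663 = 49478*(1/663) = 3806/51 ≈ 74.627)
A + (Q - 6344) = 3806/51 + (-24420 - 6344) = 3806/51 - 30764 = -1565158/51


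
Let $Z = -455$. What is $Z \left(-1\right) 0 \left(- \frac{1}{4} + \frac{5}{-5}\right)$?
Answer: $0$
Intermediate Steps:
$Z \left(-1\right) 0 \left(- \frac{1}{4} + \frac{5}{-5}\right) = - 455 \left(-1\right) 0 \left(- \frac{1}{4} + \frac{5}{-5}\right) = - 455 \cdot 0 \left(\left(-1\right) \frac{1}{4} + 5 \left(- \frac{1}{5}\right)\right) = - 455 \cdot 0 \left(- \frac{1}{4} - 1\right) = - 455 \cdot 0 \left(- \frac{5}{4}\right) = \left(-455\right) 0 = 0$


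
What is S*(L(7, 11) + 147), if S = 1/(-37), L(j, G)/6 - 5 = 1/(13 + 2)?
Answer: -887/185 ≈ -4.7946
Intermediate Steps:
L(j, G) = 152/5 (L(j, G) = 30 + 6/(13 + 2) = 30 + 6/15 = 30 + 6*(1/15) = 30 + 2/5 = 152/5)
S = -1/37 ≈ -0.027027
S*(L(7, 11) + 147) = -(152/5 + 147)/37 = -1/37*887/5 = -887/185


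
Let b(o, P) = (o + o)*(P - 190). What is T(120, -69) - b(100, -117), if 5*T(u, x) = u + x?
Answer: 307051/5 ≈ 61410.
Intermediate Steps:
b(o, P) = 2*o*(-190 + P) (b(o, P) = (2*o)*(-190 + P) = 2*o*(-190 + P))
T(u, x) = u/5 + x/5 (T(u, x) = (u + x)/5 = u/5 + x/5)
T(120, -69) - b(100, -117) = ((⅕)*120 + (⅕)*(-69)) - 2*100*(-190 - 117) = (24 - 69/5) - 2*100*(-307) = 51/5 - 1*(-61400) = 51/5 + 61400 = 307051/5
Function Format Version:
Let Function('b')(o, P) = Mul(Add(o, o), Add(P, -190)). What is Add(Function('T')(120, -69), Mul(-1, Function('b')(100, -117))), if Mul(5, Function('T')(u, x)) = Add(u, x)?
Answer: Rational(307051, 5) ≈ 61410.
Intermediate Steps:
Function('b')(o, P) = Mul(2, o, Add(-190, P)) (Function('b')(o, P) = Mul(Mul(2, o), Add(-190, P)) = Mul(2, o, Add(-190, P)))
Function('T')(u, x) = Add(Mul(Rational(1, 5), u), Mul(Rational(1, 5), x)) (Function('T')(u, x) = Mul(Rational(1, 5), Add(u, x)) = Add(Mul(Rational(1, 5), u), Mul(Rational(1, 5), x)))
Add(Function('T')(120, -69), Mul(-1, Function('b')(100, -117))) = Add(Add(Mul(Rational(1, 5), 120), Mul(Rational(1, 5), -69)), Mul(-1, Mul(2, 100, Add(-190, -117)))) = Add(Add(24, Rational(-69, 5)), Mul(-1, Mul(2, 100, -307))) = Add(Rational(51, 5), Mul(-1, -61400)) = Add(Rational(51, 5), 61400) = Rational(307051, 5)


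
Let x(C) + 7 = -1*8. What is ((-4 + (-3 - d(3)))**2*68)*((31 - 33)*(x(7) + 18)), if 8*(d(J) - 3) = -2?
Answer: -77571/2 ≈ -38786.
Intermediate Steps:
x(C) = -15 (x(C) = -7 - 1*8 = -7 - 8 = -15)
d(J) = 11/4 (d(J) = 3 + (1/8)*(-2) = 3 - 1/4 = 11/4)
((-4 + (-3 - d(3)))**2*68)*((31 - 33)*(x(7) + 18)) = ((-4 + (-3 - 1*11/4))**2*68)*((31 - 33)*(-15 + 18)) = ((-4 + (-3 - 11/4))**2*68)*(-2*3) = ((-4 - 23/4)**2*68)*(-6) = ((-39/4)**2*68)*(-6) = ((1521/16)*68)*(-6) = (25857/4)*(-6) = -77571/2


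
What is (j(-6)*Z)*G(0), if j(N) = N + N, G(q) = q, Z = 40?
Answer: 0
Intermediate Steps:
j(N) = 2*N
(j(-6)*Z)*G(0) = ((2*(-6))*40)*0 = -12*40*0 = -480*0 = 0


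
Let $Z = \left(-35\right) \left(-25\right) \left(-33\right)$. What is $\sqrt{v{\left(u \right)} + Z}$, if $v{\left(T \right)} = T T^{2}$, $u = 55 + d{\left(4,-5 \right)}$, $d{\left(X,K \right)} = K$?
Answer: $5 \sqrt{3845} \approx 310.04$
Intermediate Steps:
$Z = -28875$ ($Z = 875 \left(-33\right) = -28875$)
$u = 50$ ($u = 55 - 5 = 50$)
$v{\left(T \right)} = T^{3}$
$\sqrt{v{\left(u \right)} + Z} = \sqrt{50^{3} - 28875} = \sqrt{125000 - 28875} = \sqrt{96125} = 5 \sqrt{3845}$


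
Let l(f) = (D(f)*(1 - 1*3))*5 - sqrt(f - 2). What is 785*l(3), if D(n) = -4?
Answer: 30615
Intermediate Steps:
l(f) = 40 - sqrt(-2 + f) (l(f) = -4*(1 - 1*3)*5 - sqrt(f - 2) = -4*(1 - 3)*5 - sqrt(-2 + f) = -4*(-2)*5 - sqrt(-2 + f) = 8*5 - sqrt(-2 + f) = 40 - sqrt(-2 + f))
785*l(3) = 785*(40 - sqrt(-2 + 3)) = 785*(40 - sqrt(1)) = 785*(40 - 1*1) = 785*(40 - 1) = 785*39 = 30615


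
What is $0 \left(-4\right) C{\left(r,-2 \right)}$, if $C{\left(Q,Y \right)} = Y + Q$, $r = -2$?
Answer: $0$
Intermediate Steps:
$C{\left(Q,Y \right)} = Q + Y$
$0 \left(-4\right) C{\left(r,-2 \right)} = 0 \left(-4\right) \left(-2 - 2\right) = 0 \left(-4\right) = 0$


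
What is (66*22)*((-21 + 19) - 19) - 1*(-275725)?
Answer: 245233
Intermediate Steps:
(66*22)*((-21 + 19) - 19) - 1*(-275725) = 1452*(-2 - 19) + 275725 = 1452*(-21) + 275725 = -30492 + 275725 = 245233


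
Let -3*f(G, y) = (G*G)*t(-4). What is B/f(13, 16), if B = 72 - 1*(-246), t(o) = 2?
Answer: -477/169 ≈ -2.8225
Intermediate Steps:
B = 318 (B = 72 + 246 = 318)
f(G, y) = -2*G**2/3 (f(G, y) = -G*G*2/3 = -G**2*2/3 = -2*G**2/3)
B/f(13, 16) = 318/((-2/3*13**2)) = 318/((-2/3*169)) = 318/(-338/3) = 318*(-3/338) = -477/169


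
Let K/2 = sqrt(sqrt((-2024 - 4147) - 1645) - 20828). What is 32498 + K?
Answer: 32498 + 2*sqrt(-20828 + 2*I*sqrt(1954)) ≈ 32499.0 + 288.64*I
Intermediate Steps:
K = 2*sqrt(-20828 + 2*I*sqrt(1954)) (K = 2*sqrt(sqrt((-2024 - 4147) - 1645) - 20828) = 2*sqrt(sqrt(-6171 - 1645) - 20828) = 2*sqrt(sqrt(-7816) - 20828) = 2*sqrt(2*I*sqrt(1954) - 20828) = 2*sqrt(-20828 + 2*I*sqrt(1954)) ≈ 0.61259 + 288.64*I)
32498 + K = 32498 + 2*sqrt(-20828 + 2*I*sqrt(1954))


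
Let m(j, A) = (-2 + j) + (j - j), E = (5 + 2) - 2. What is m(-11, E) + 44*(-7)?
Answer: -321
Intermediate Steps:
E = 5 (E = 7 - 2 = 5)
m(j, A) = -2 + j (m(j, A) = (-2 + j) + 0 = -2 + j)
m(-11, E) + 44*(-7) = (-2 - 11) + 44*(-7) = -13 - 308 = -321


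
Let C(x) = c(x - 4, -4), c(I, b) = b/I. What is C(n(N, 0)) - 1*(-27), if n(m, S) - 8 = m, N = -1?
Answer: 77/3 ≈ 25.667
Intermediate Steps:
n(m, S) = 8 + m
C(x) = -4/(-4 + x) (C(x) = -4/(x - 4) = -4/(-4 + x))
C(n(N, 0)) - 1*(-27) = -4/(-4 + (8 - 1)) - 1*(-27) = -4/(-4 + 7) + 27 = -4/3 + 27 = 77/3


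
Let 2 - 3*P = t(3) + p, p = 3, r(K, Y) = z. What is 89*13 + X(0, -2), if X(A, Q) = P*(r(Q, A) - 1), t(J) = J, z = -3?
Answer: 3487/3 ≈ 1162.3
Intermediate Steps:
r(K, Y) = -3
P = -4/3 (P = 2/3 - (3 + 3)/3 = 2/3 - 1/3*6 = 2/3 - 2 = -4/3 ≈ -1.3333)
X(A, Q) = 16/3 (X(A, Q) = -4*(-3 - 1)/3 = -4/3*(-4) = 16/3)
89*13 + X(0, -2) = 89*13 + 16/3 = 1157 + 16/3 = 3487/3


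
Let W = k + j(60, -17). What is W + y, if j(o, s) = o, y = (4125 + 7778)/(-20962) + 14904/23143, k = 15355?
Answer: 7478216716409/485123566 ≈ 15415.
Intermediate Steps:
y = 36946519/485123566 (y = 11903*(-1/20962) + 14904*(1/23143) = -11903/20962 + 14904/23143 = 36946519/485123566 ≈ 0.076159)
W = 15415 (W = 15355 + 60 = 15415)
W + y = 15415 + 36946519/485123566 = 7478216716409/485123566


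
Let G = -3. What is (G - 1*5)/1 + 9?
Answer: 1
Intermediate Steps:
(G - 1*5)/1 + 9 = (-3 - 1*5)/1 + 9 = (-3 - 5)*1 + 9 = -8*1 + 9 = -8 + 9 = 1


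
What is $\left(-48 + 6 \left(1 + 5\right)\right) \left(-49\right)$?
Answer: $588$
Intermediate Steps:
$\left(-48 + 6 \left(1 + 5\right)\right) \left(-49\right) = \left(-48 + 6 \cdot 6\right) \left(-49\right) = \left(-48 + 36\right) \left(-49\right) = \left(-12\right) \left(-49\right) = 588$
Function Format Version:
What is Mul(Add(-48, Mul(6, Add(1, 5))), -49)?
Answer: 588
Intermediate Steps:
Mul(Add(-48, Mul(6, Add(1, 5))), -49) = Mul(Add(-48, Mul(6, 6)), -49) = Mul(Add(-48, 36), -49) = Mul(-12, -49) = 588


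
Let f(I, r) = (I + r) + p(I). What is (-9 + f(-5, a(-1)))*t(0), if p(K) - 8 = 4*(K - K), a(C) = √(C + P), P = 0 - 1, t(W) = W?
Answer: 0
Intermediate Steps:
P = -1
a(C) = √(-1 + C) (a(C) = √(C - 1) = √(-1 + C))
p(K) = 8 (p(K) = 8 + 4*(K - K) = 8 + 4*0 = 8 + 0 = 8)
f(I, r) = 8 + I + r (f(I, r) = (I + r) + 8 = 8 + I + r)
(-9 + f(-5, a(-1)))*t(0) = (-9 + (8 - 5 + √(-1 - 1)))*0 = (-9 + (8 - 5 + √(-2)))*0 = (-9 + (8 - 5 + I*√2))*0 = (-9 + (3 + I*√2))*0 = (-6 + I*√2)*0 = 0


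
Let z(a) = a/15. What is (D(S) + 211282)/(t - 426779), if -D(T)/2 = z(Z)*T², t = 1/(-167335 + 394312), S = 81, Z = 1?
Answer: -119393987586/242172542705 ≈ -0.49301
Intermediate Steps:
z(a) = a/15 (z(a) = a*(1/15) = a/15)
t = 1/226977 ≈ 4.4057e-6
D(T) = -2*T²/15 (D(T) = -2*(1/15)*1*T² = -2*T²/15)
(D(S) + 211282)/(t - 426779) = (-2/15*81² + 211282)/(1/226977 - 426779) = (-2/15*6561 + 211282)/(-96869017082/226977) = (-4374/5 + 211282)*(-226977/96869017082) = (1052036/5)*(-226977/96869017082) = -119393987586/242172542705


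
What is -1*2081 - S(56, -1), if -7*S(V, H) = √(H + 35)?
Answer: -2081 + √34/7 ≈ -2080.2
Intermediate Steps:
S(V, H) = -√(35 + H)/7 (S(V, H) = -√(H + 35)/7 = -√(35 + H)/7)
-1*2081 - S(56, -1) = -1*2081 - (-1)*√(35 - 1)/7 = -2081 - (-1)*√34/7 = -2081 + √34/7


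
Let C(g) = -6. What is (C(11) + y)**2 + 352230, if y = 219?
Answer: 397599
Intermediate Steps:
(C(11) + y)**2 + 352230 = (-6 + 219)**2 + 352230 = 213**2 + 352230 = 45369 + 352230 = 397599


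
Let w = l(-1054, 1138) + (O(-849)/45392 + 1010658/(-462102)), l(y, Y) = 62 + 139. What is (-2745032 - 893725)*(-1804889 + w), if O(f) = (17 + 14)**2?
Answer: 22957342946395630580307/3495955664 ≈ 6.5668e+12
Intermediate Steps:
l(y, Y) = 201
O(f) = 961 (O(f) = 31**2 = 961)
w = 695115137145/3495955664 (w = 201 + (961/45392 + 1010658/(-462102)) = 201 + (961*(1/45392) + 1010658*(-1/462102)) = 201 + (961/45392 - 168443/77017) = 201 - 7571951319/3495955664 = 695115137145/3495955664 ≈ 198.83)
(-2745032 - 893725)*(-1804889 + w) = (-2745032 - 893725)*(-1804889 + 695115137145/3495955664) = -3638757*(-6309116807304151/3495955664) = 22957342946395630580307/3495955664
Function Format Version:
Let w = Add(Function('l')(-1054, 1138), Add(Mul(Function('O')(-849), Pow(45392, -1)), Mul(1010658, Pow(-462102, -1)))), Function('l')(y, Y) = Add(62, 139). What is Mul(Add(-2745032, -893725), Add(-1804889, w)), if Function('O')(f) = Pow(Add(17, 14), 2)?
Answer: Rational(22957342946395630580307, 3495955664) ≈ 6.5668e+12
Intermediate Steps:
Function('l')(y, Y) = 201
Function('O')(f) = 961 (Function('O')(f) = Pow(31, 2) = 961)
w = Rational(695115137145, 3495955664) (w = Add(201, Add(Mul(961, Pow(45392, -1)), Mul(1010658, Pow(-462102, -1)))) = Add(201, Add(Mul(961, Rational(1, 45392)), Mul(1010658, Rational(-1, 462102)))) = Add(201, Add(Rational(961, 45392), Rational(-168443, 77017))) = Add(201, Rational(-7571951319, 3495955664)) = Rational(695115137145, 3495955664) ≈ 198.83)
Mul(Add(-2745032, -893725), Add(-1804889, w)) = Mul(Add(-2745032, -893725), Add(-1804889, Rational(695115137145, 3495955664))) = Mul(-3638757, Rational(-6309116807304151, 3495955664)) = Rational(22957342946395630580307, 3495955664)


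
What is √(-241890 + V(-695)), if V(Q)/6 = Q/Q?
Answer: 6*I*√6719 ≈ 491.82*I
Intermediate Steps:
V(Q) = 6 (V(Q) = 6*(Q/Q) = 6*1 = 6)
√(-241890 + V(-695)) = √(-241890 + 6) = √(-241884) = 6*I*√6719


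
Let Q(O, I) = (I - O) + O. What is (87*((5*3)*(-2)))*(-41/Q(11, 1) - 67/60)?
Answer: 219849/2 ≈ 1.0992e+5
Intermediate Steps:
Q(O, I) = I
(87*((5*3)*(-2)))*(-41/Q(11, 1) - 67/60) = (87*((5*3)*(-2)))*(-41/1 - 67/60) = (87*(15*(-2)))*(-41*1 - 67*1/60) = (87*(-30))*(-41 - 67/60) = -2610*(-2527/60) = 219849/2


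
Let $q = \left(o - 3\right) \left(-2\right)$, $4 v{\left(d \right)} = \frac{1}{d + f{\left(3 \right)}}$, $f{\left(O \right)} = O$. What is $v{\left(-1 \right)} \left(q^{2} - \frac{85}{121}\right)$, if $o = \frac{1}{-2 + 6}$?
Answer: $\frac{14301}{3872} \approx 3.6934$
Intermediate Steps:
$o = \frac{1}{4} \approx 0.25$
$v{\left(d \right)} = \frac{1}{4 \left(3 + d\right)}$ ($v{\left(d \right)} = \frac{1}{4 \left(d + 3\right)} = \frac{1}{4 \left(3 + d\right)}$)
$q = \frac{11}{2}$ ($q = \left(\frac{1}{4} - 3\right) \left(-2\right) = \left(- \frac{11}{4}\right) \left(-2\right) = \frac{11}{2} \approx 5.5$)
$v{\left(-1 \right)} \left(q^{2} - \frac{85}{121}\right) = \frac{1}{4 \left(3 - 1\right)} \left(\left(\frac{11}{2}\right)^{2} - \frac{85}{121}\right) = \frac{1}{4 \cdot 2} \left(\frac{121}{4} - \frac{85}{121}\right) = \frac{1}{4} \cdot \frac{1}{2} \left(\frac{121}{4} - \frac{85}{121}\right) = \frac{1}{8} \cdot \frac{14301}{484} = \frac{14301}{3872}$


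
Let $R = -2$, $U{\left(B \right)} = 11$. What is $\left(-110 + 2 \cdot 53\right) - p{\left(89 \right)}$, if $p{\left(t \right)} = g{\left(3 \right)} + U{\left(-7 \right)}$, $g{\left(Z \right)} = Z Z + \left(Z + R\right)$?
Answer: $-25$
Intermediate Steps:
$g{\left(Z \right)} = -2 + Z + Z^{2}$ ($g{\left(Z \right)} = Z Z + \left(Z - 2\right) = Z^{2} + \left(-2 + Z\right) = -2 + Z + Z^{2}$)
$p{\left(t \right)} = 21$ ($p{\left(t \right)} = \left(-2 + 3 + 3^{2}\right) + 11 = \left(-2 + 3 + 9\right) + 11 = 10 + 11 = 21$)
$\left(-110 + 2 \cdot 53\right) - p{\left(89 \right)} = \left(-110 + 2 \cdot 53\right) - 21 = \left(-110 + 106\right) - 21 = -4 - 21 = -25$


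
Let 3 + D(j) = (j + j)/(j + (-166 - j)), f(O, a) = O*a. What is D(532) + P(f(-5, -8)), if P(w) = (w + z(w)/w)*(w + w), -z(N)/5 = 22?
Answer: 246559/83 ≈ 2970.6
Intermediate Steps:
z(N) = -110 (z(N) = -5*22 = -110)
D(j) = -3 - j/83 (D(j) = -3 + (j + j)/(j + (-166 - j)) = -3 + (2*j)/(-166) = -3 + (2*j)*(-1/166) = -3 - j/83)
P(w) = 2*w*(w - 110/w) (P(w) = (w - 110/w)*(w + w) = (w - 110/w)*(2*w) = 2*w*(w - 110/w))
D(532) + P(f(-5, -8)) = (-3 - 1/83*532) + (-220 + 2*(-5*(-8))²) = (-3 - 532/83) + (-220 + 2*40²) = -781/83 + (-220 + 2*1600) = -781/83 + (-220 + 3200) = -781/83 + 2980 = 246559/83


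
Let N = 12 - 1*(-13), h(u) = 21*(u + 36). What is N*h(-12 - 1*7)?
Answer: 8925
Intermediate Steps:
h(u) = 756 + 21*u (h(u) = 21*(36 + u) = 756 + 21*u)
N = 25 (N = 12 + 13 = 25)
N*h(-12 - 1*7) = 25*(756 + 21*(-12 - 1*7)) = 25*(756 + 21*(-12 - 7)) = 25*(756 + 21*(-19)) = 25*(756 - 399) = 25*357 = 8925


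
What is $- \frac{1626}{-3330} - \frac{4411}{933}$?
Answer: $- \frac{243918}{57535} \approx -4.2395$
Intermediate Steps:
$- \frac{1626}{-3330} - \frac{4411}{933} = \left(-1626\right) \left(- \frac{1}{3330}\right) - \frac{4411}{933} = \frac{271}{555} - \frac{4411}{933} = - \frac{243918}{57535}$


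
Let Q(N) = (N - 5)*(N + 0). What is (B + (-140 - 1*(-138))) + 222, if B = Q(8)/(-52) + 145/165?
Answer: 94559/429 ≈ 220.42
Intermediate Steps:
Q(N) = N*(-5 + N) (Q(N) = (-5 + N)*N = N*(-5 + N))
B = 179/429 (B = (8*(-5 + 8))/(-52) + 145/165 = (8*3)*(-1/52) + 145*(1/165) = 24*(-1/52) + 29/33 = -6/13 + 29/33 = 179/429 ≈ 0.41725)
(B + (-140 - 1*(-138))) + 222 = (179/429 + (-140 - 1*(-138))) + 222 = (179/429 + (-140 + 138)) + 222 = (179/429 - 2) + 222 = -679/429 + 222 = 94559/429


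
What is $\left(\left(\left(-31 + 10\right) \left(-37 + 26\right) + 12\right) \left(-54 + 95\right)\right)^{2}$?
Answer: $99261369$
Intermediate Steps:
$\left(\left(\left(-31 + 10\right) \left(-37 + 26\right) + 12\right) \left(-54 + 95\right)\right)^{2} = \left(\left(\left(-21\right) \left(-11\right) + 12\right) 41\right)^{2} = \left(\left(231 + 12\right) 41\right)^{2} = \left(243 \cdot 41\right)^{2} = 9963^{2} = 99261369$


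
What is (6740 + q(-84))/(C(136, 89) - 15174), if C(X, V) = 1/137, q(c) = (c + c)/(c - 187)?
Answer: -250258996/563364827 ≈ -0.44422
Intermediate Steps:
q(c) = 2*c/(-187 + c) (q(c) = (2*c)/(-187 + c) = 2*c/(-187 + c))
C(X, V) = 1/137
(6740 + q(-84))/(C(136, 89) - 15174) = (6740 + 2*(-84)/(-187 - 84))/(1/137 - 15174) = (6740 + 2*(-84)/(-271))/(-2078837/137) = (6740 + 2*(-84)*(-1/271))*(-137/2078837) = (6740 + 168/271)*(-137/2078837) = (1826708/271)*(-137/2078837) = -250258996/563364827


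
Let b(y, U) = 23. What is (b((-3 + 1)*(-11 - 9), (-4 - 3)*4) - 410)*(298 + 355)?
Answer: -252711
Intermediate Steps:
(b((-3 + 1)*(-11 - 9), (-4 - 3)*4) - 410)*(298 + 355) = (23 - 410)*(298 + 355) = -387*653 = -252711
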